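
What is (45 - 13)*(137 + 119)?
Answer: 8192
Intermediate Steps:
(45 - 13)*(137 + 119) = 32*256 = 8192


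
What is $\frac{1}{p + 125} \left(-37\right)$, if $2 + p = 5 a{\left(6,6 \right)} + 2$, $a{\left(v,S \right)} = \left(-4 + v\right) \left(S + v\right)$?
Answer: $- \frac{37}{245} \approx -0.15102$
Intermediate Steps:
$p = 120$ ($p = -2 + \left(5 \left(6^{2} - 24 - 24 + 6 \cdot 6\right) + 2\right) = -2 + \left(5 \left(36 - 24 - 24 + 36\right) + 2\right) = -2 + \left(5 \cdot 24 + 2\right) = -2 + \left(120 + 2\right) = -2 + 122 = 120$)
$\frac{1}{p + 125} \left(-37\right) = \frac{1}{120 + 125} \left(-37\right) = \frac{1}{245} \left(-37\right) = - \frac{37}{245}$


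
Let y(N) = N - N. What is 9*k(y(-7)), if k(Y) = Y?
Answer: 0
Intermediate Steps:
y(N) = 0
9*k(y(-7)) = 9*0 = 0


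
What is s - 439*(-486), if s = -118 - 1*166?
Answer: 213070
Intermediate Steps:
s = -284 (s = -118 - 166 = -284)
s - 439*(-486) = -284 - 439*(-486) = -284 + 213354 = 213070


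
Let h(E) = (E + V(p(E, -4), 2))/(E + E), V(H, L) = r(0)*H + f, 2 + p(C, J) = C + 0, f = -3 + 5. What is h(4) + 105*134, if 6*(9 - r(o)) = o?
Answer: 14073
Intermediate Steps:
r(o) = 9 - o/6
f = 2
p(C, J) = -2 + C (p(C, J) = -2 + (C + 0) = -2 + C)
V(H, L) = 2 + 9*H (V(H, L) = (9 - ⅙*0)*H + 2 = (9 + 0)*H + 2 = 9*H + 2 = 2 + 9*H)
h(E) = (-16 + 10*E)/(2*E) (h(E) = (E + (2 + 9*(-2 + E)))/(E + E) = (E + (2 + (-18 + 9*E)))/((2*E)) = (E + (-16 + 9*E))*(1/(2*E)) = (-16 + 10*E)*(1/(2*E)) = (-16 + 10*E)/(2*E))
h(4) + 105*134 = (5 - 8/4) + 105*134 = (5 - 8*¼) + 14070 = (5 - 2) + 14070 = 3 + 14070 = 14073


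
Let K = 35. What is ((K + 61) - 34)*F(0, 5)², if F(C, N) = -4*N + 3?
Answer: 17918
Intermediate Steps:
F(C, N) = 3 - 4*N
((K + 61) - 34)*F(0, 5)² = ((35 + 61) - 34)*(3 - 4*5)² = (96 - 34)*(3 - 20)² = 62*(-17)² = 62*289 = 17918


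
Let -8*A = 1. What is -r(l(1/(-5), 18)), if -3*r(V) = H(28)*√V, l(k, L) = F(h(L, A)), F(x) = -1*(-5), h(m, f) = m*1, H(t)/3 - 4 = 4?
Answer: 8*√5 ≈ 17.889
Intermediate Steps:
A = -⅛ (A = -⅛*1 = -⅛ ≈ -0.12500)
H(t) = 24 (H(t) = 12 + 3*4 = 12 + 12 = 24)
h(m, f) = m
F(x) = 5
l(k, L) = 5
r(V) = -8*√V
-r(l(1/(-5), 18)) = -(-8)*√5 = 8*√5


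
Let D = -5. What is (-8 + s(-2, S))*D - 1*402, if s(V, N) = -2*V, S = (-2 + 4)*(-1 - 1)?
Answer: -382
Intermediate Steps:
S = -4 (S = 2*(-2) = -4)
(-8 + s(-2, S))*D - 1*402 = (-8 - 2*(-2))*(-5) - 1*402 = (-8 + 4)*(-5) - 402 = -4*(-5) - 402 = 20 - 402 = -382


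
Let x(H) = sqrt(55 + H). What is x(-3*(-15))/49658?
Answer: 5/24829 ≈ 0.00020138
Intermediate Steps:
x(-3*(-15))/49658 = sqrt(55 - 3*(-15))/49658 = sqrt(55 + 45)*(1/49658) = sqrt(100)*(1/49658) = 10*(1/49658) = 5/24829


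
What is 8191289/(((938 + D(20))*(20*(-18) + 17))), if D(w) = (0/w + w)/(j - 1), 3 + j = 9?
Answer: -8191289/323106 ≈ -25.352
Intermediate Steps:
j = 6 (j = -3 + 9 = 6)
D(w) = w/5 (D(w) = (0/w + w)/(6 - 1) = (0 + w)/5 = w*(⅕) = w/5)
8191289/(((938 + D(20))*(20*(-18) + 17))) = 8191289/(((938 + (⅕)*20)*(20*(-18) + 17))) = 8191289/(((938 + 4)*(-360 + 17))) = 8191289/((942*(-343))) = 8191289/(-323106) = 8191289*(-1/323106) = -8191289/323106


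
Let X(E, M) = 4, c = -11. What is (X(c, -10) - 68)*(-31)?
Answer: 1984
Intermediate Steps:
(X(c, -10) - 68)*(-31) = (4 - 68)*(-31) = -64*(-31) = 1984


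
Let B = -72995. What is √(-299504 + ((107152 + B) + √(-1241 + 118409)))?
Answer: √(-265347 + 4*√7323) ≈ 514.79*I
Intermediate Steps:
√(-299504 + ((107152 + B) + √(-1241 + 118409))) = √(-299504 + ((107152 - 72995) + √(-1241 + 118409))) = √(-299504 + (34157 + √117168)) = √(-299504 + (34157 + 4*√7323)) = √(-265347 + 4*√7323)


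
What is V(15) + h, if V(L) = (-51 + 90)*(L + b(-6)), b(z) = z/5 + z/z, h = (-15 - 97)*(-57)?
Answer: 34806/5 ≈ 6961.2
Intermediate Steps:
h = 6384 (h = -112*(-57) = 6384)
b(z) = 1 + z/5 (b(z) = z*(1/5) + 1 = z/5 + 1 = 1 + z/5)
V(L) = -39/5 + 39*L (V(L) = (-51 + 90)*(L + (1 + (1/5)*(-6))) = 39*(L + (1 - 6/5)) = 39*(L - 1/5) = 39*(-1/5 + L) = -39/5 + 39*L)
V(15) + h = (-39/5 + 39*15) + 6384 = (-39/5 + 585) + 6384 = 2886/5 + 6384 = 34806/5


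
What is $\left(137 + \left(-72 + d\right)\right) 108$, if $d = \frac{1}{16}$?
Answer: $\frac{28107}{4} \approx 7026.8$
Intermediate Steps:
$d = \frac{1}{16} \approx 0.0625$
$\left(137 + \left(-72 + d\right)\right) 108 = \left(137 + \left(-72 + \frac{1}{16}\right)\right) 108 = \left(137 - \frac{1151}{16}\right) 108 = \frac{1041}{16} \cdot 108 = \frac{28107}{4}$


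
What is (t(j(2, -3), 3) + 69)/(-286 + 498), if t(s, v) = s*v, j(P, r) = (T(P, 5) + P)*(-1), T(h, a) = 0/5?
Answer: 63/212 ≈ 0.29717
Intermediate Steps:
T(h, a) = 0 (T(h, a) = 0*(1/5) = 0)
j(P, r) = -P (j(P, r) = (0 + P)*(-1) = P*(-1) = -P)
(t(j(2, -3), 3) + 69)/(-286 + 498) = (-1*2*3 + 69)/(-286 + 498) = (-2*3 + 69)/212 = (-6 + 69)*(1/212) = 63*(1/212) = 63/212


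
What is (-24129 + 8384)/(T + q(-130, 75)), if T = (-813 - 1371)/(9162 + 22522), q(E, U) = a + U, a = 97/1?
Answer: -124716145/1361866 ≈ -91.577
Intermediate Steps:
a = 97 (a = 97*1 = 97)
q(E, U) = 97 + U
T = -546/7921 (T = -2184/31684 = -2184*1/31684 = -546/7921 ≈ -0.068931)
(-24129 + 8384)/(T + q(-130, 75)) = (-24129 + 8384)/(-546/7921 + (97 + 75)) = -15745/(-546/7921 + 172) = -15745/1361866/7921 = -15745*7921/1361866 = -124716145/1361866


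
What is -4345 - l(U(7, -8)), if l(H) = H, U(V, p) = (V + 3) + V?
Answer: -4362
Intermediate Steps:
U(V, p) = 3 + 2*V (U(V, p) = (3 + V) + V = 3 + 2*V)
-4345 - l(U(7, -8)) = -4345 - (3 + 2*7) = -4345 - (3 + 14) = -4345 - 1*17 = -4345 - 17 = -4362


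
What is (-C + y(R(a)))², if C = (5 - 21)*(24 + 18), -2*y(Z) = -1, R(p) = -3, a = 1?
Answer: 1809025/4 ≈ 4.5226e+5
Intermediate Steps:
y(Z) = ½ (y(Z) = -½*(-1) = ½)
C = -672 (C = -16*42 = -672)
(-C + y(R(a)))² = (-1*(-672) + ½)² = (672 + ½)² = (1345/2)² = 1809025/4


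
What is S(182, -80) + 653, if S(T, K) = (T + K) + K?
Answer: 675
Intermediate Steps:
S(T, K) = T + 2*K (S(T, K) = (K + T) + K = T + 2*K)
S(182, -80) + 653 = (182 + 2*(-80)) + 653 = (182 - 160) + 653 = 22 + 653 = 675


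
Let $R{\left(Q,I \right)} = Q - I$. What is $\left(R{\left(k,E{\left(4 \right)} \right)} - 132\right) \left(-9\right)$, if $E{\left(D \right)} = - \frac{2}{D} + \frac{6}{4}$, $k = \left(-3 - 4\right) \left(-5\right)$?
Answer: $882$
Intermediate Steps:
$k = 35$ ($k = \left(-7\right) \left(-5\right) = 35$)
$E{\left(D \right)} = \frac{3}{2} - \frac{2}{D}$ ($E{\left(D \right)} = - \frac{2}{D} + 6 \cdot \frac{1}{4} = - \frac{2}{D} + \frac{3}{2} = \frac{3}{2} - \frac{2}{D}$)
$\left(R{\left(k,E{\left(4 \right)} \right)} - 132\right) \left(-9\right) = \left(\left(35 - \left(\frac{3}{2} - \frac{2}{4}\right)\right) - 132\right) \left(-9\right) = \left(\left(35 - \left(\frac{3}{2} - \frac{1}{2}\right)\right) - 132\right) \left(-9\right) = \left(\left(35 - 1\right) - 132\right) \left(-9\right) = \left(34 - 132\right) \left(-9\right) = \left(-98\right) \left(-9\right) = 882$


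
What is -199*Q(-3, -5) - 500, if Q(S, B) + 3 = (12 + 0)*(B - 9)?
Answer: 33529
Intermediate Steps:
Q(S, B) = -111 + 12*B (Q(S, B) = -3 + (12 + 0)*(B - 9) = -3 + 12*(-9 + B) = -3 + (-108 + 12*B) = -111 + 12*B)
-199*Q(-3, -5) - 500 = -199*(-111 + 12*(-5)) - 500 = -199*(-111 - 60) - 500 = -199*(-171) - 500 = 34029 - 500 = 33529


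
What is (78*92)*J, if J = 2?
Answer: 14352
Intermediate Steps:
(78*92)*J = (78*92)*2 = 7176*2 = 14352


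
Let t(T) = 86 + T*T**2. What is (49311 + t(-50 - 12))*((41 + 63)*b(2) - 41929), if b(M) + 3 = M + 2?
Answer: 7902039075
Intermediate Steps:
b(M) = -1 + M (b(M) = -3 + (M + 2) = -3 + (2 + M) = -1 + M)
t(T) = 86 + T**3
(49311 + t(-50 - 12))*((41 + 63)*b(2) - 41929) = (49311 + (86 + (-50 - 12)**3))*((41 + 63)*(-1 + 2) - 41929) = (49311 + (86 + (-62)**3))*(104*1 - 41929) = (49311 + (86 - 238328))*(104 - 41929) = (49311 - 238242)*(-41825) = -188931*(-41825) = 7902039075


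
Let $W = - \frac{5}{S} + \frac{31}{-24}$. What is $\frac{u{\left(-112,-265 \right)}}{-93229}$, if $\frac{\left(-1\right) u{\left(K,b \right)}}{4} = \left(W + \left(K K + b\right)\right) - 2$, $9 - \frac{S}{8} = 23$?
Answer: $\frac{4124653}{7831236} \approx 0.52669$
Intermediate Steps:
$S = -112$ ($S = 72 - 184 = -112$)
$W = - \frac{419}{336}$ ($W = - \frac{5}{-112} + \frac{31}{-24} = \left(-5\right) \left(- \frac{1}{112}\right) + 31 \left(- \frac{1}{24}\right) = \frac{5}{112} - \frac{31}{24} = - \frac{419}{336} \approx -1.247$)
$u{\left(K,b \right)} = \frac{1091}{84} - 4 b - 4 K^{2}$ ($u{\left(K,b \right)} = - 4 \left(\left(- \frac{419}{336} + \left(K K + b\right)\right) - 2\right) = - 4 \left(\left(- \frac{419}{336} + \left(K^{2} + b\right)\right) - 2\right) = - 4 \left(\left(- \frac{419}{336} + \left(b + K^{2}\right)\right) - 2\right) = - 4 \left(\left(- \frac{419}{336} + b + K^{2}\right) - 2\right) = - 4 \left(- \frac{1091}{336} + b + K^{2}\right) = \frac{1091}{84} - 4 b - 4 K^{2}$)
$\frac{u{\left(-112,-265 \right)}}{-93229} = \frac{\frac{1091}{84} - -1060 - 4 \left(-112\right)^{2}}{-93229} = \left(\frac{1091}{84} + 1060 - 50176\right) \left(- \frac{1}{93229}\right) = \left(- \frac{4124653}{84}\right) \left(- \frac{1}{93229}\right) = \frac{4124653}{7831236}$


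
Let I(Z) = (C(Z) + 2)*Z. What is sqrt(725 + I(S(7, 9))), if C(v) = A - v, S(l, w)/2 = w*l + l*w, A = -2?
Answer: I*sqrt(62779) ≈ 250.56*I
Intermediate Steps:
S(l, w) = 4*l*w (S(l, w) = 2*(w*l + l*w) = 2*(l*w + l*w) = 2*(2*l*w) = 4*l*w)
C(v) = -2 - v
I(Z) = -Z**2 (I(Z) = ((-2 - Z) + 2)*Z = (-Z)*Z = -Z**2)
sqrt(725 + I(S(7, 9))) = sqrt(725 - (4*7*9)**2) = sqrt(725 - 1*252**2) = sqrt(725 - 1*63504) = sqrt(725 - 63504) = sqrt(-62779) = I*sqrt(62779)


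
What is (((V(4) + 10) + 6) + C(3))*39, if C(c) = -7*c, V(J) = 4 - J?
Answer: -195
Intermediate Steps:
(((V(4) + 10) + 6) + C(3))*39 = ((((4 - 1*4) + 10) + 6) - 7*3)*39 = ((((4 - 4) + 10) + 6) - 21)*39 = (((0 + 10) + 6) - 21)*39 = ((10 + 6) - 21)*39 = (16 - 21)*39 = -5*39 = -195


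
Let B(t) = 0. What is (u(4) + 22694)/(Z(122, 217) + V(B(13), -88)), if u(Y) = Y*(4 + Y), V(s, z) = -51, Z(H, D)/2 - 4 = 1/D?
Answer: -4931542/9329 ≈ -528.63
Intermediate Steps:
Z(H, D) = 8 + 2/D
(u(4) + 22694)/(Z(122, 217) + V(B(13), -88)) = (4*(4 + 4) + 22694)/((8 + 2/217) - 51) = (4*8 + 22694)/((8 + 2*(1/217)) - 51) = (32 + 22694)/((8 + 2/217) - 51) = 22726/(1738/217 - 51) = 22726/(-9329/217) = 22726*(-217/9329) = -4931542/9329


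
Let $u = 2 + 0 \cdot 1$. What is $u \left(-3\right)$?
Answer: $-6$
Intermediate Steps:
$u = 2$ ($u = 2 + 0 = 2$)
$u \left(-3\right) = 2 \left(-3\right) = -6$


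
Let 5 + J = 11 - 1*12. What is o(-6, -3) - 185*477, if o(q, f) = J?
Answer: -88251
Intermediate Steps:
J = -6 (J = -5 + (11 - 1*12) = -5 + (11 - 12) = -5 - 1 = -6)
o(q, f) = -6
o(-6, -3) - 185*477 = -6 - 185*477 = -6 - 88245 = -88251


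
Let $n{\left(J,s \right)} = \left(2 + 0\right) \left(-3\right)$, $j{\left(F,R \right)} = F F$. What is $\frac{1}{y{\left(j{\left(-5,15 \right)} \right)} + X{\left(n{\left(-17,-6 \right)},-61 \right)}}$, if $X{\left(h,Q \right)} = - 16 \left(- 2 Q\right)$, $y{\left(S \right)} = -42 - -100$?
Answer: $- \frac{1}{1894} \approx -0.00052798$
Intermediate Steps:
$j{\left(F,R \right)} = F^{2}$
$n{\left(J,s \right)} = -6$ ($n{\left(J,s \right)} = 2 \left(-3\right) = -6$)
$y{\left(S \right)} = 58$ ($y{\left(S \right)} = -42 + 100 = 58$)
$X{\left(h,Q \right)} = 32 Q$
$\frac{1}{y{\left(j{\left(-5,15 \right)} \right)} + X{\left(n{\left(-17,-6 \right)},-61 \right)}} = \frac{1}{58 + 32 \left(-61\right)} = \frac{1}{58 - 1952} = \frac{1}{-1894} = - \frac{1}{1894}$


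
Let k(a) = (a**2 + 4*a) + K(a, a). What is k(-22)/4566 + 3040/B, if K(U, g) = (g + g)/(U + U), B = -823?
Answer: -13553909/3757818 ≈ -3.6069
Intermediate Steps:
K(U, g) = g/U (K(U, g) = (2*g)/((2*U)) = (2*g)*(1/(2*U)) = g/U)
k(a) = 1 + a**2 + 4*a (k(a) = (a**2 + 4*a) + a/a = (a**2 + 4*a) + 1 = 1 + a**2 + 4*a)
k(-22)/4566 + 3040/B = (1 + (-22)**2 + 4*(-22))/4566 + 3040/(-823) = (1 + 484 - 88)*(1/4566) + 3040*(-1/823) = 397*(1/4566) - 3040/823 = 397/4566 - 3040/823 = -13553909/3757818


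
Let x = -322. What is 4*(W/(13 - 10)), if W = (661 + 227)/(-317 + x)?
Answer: -1184/639 ≈ -1.8529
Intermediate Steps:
W = -296/213 (W = (661 + 227)/(-317 - 322) = 888/(-639) = 888*(-1/639) = -296/213 ≈ -1.3897)
4*(W/(13 - 10)) = 4*(-296/(213*(13 - 10))) = 4*(-296/213/3) = 4*(-296/213*1/3) = 4*(-296/639) = -1184/639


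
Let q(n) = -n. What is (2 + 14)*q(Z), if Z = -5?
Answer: 80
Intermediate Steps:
(2 + 14)*q(Z) = (2 + 14)*(-1*(-5)) = 16*5 = 80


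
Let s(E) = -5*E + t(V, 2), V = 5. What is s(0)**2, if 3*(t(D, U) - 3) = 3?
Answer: 16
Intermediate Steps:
t(D, U) = 4 (t(D, U) = 3 + (1/3)*3 = 3 + 1 = 4)
s(E) = 4 - 5*E (s(E) = -5*E + 4 = 4 - 5*E)
s(0)**2 = (4 - 5*0)**2 = (4 + 0)**2 = 4**2 = 16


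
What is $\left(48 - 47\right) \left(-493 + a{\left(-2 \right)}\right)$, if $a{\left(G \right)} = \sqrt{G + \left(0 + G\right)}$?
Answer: $-493 + 2 i \approx -493.0 + 2.0 i$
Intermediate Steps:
$a{\left(G \right)} = \sqrt{2} \sqrt{G}$ ($a{\left(G \right)} = \sqrt{G + G} = \sqrt{2 G} = \sqrt{2} \sqrt{G}$)
$\left(48 - 47\right) \left(-493 + a{\left(-2 \right)}\right) = \left(48 - 47\right) \left(-493 + \sqrt{2} \sqrt{-2}\right) = 1 \left(-493 + \sqrt{2} i \sqrt{2}\right) = 1 \left(-493 + 2 i\right) = -493 + 2 i$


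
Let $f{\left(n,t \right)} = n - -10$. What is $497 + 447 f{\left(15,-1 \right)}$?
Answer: $11672$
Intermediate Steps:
$f{\left(n,t \right)} = 10 + n$ ($f{\left(n,t \right)} = n + 10 = 10 + n$)
$497 + 447 f{\left(15,-1 \right)} = 497 + 447 \left(10 + 15\right) = 497 + 447 \cdot 25 = 497 + 11175 = 11672$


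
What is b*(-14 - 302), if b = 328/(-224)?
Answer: 3239/7 ≈ 462.71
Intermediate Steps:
b = -41/28 (b = 328*(-1/224) = -41/28 ≈ -1.4643)
b*(-14 - 302) = -41*(-14 - 302)/28 = -41/28*(-316) = 3239/7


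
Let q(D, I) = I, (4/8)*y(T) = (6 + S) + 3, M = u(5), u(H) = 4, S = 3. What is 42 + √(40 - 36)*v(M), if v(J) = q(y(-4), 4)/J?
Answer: 44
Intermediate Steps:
M = 4
y(T) = 24 (y(T) = 2*((6 + 3) + 3) = 2*(9 + 3) = 2*12 = 24)
v(J) = 4/J
42 + √(40 - 36)*v(M) = 42 + √(40 - 36)*(4/4) = 42 + √4*(4*(¼)) = 42 + 2*1 = 42 + 2 = 44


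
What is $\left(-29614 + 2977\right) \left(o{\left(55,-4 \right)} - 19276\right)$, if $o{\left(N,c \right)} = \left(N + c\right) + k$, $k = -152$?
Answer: $516145149$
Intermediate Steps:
$o{\left(N,c \right)} = -152 + N + c$ ($o{\left(N,c \right)} = \left(N + c\right) - 152 = -152 + N + c$)
$\left(-29614 + 2977\right) \left(o{\left(55,-4 \right)} - 19276\right) = \left(-29614 + 2977\right) \left(\left(-152 + 55 - 4\right) - 19276\right) = - 26637 \left(-101 - 19276\right) = \left(-26637\right) \left(-19377\right) = 516145149$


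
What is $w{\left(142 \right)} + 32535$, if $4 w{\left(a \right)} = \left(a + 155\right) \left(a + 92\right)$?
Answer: $\frac{99819}{2} \approx 49910.0$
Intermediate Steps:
$w{\left(a \right)} = \frac{\left(92 + a\right) \left(155 + a\right)}{4}$ ($w{\left(a \right)} = \frac{\left(a + 155\right) \left(a + 92\right)}{4} = \frac{\left(155 + a\right) \left(92 + a\right)}{4} = \frac{\left(92 + a\right) \left(155 + a\right)}{4}$)
$w{\left(142 \right)} + 32535 = \left(3565 + \frac{142^{2}}{4} + \frac{247}{4} \cdot 142\right) + 32535 = \left(3565 + \frac{1}{4} \cdot 20164 + \frac{17537}{2}\right) + 32535 = \left(3565 + 5041 + \frac{17537}{2}\right) + 32535 = \frac{34749}{2} + 32535 = \frac{99819}{2}$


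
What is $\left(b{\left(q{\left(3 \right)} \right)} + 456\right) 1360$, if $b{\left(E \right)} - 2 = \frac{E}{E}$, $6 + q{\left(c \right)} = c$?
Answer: $624240$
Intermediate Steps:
$q{\left(c \right)} = -6 + c$
$b{\left(E \right)} = 3$ ($b{\left(E \right)} = 2 + \frac{E}{E} = 2 + 1 = 3$)
$\left(b{\left(q{\left(3 \right)} \right)} + 456\right) 1360 = \left(3 + 456\right) 1360 = 459 \cdot 1360 = 624240$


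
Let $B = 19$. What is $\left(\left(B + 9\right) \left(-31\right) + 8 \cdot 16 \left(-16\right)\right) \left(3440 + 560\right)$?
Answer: $-11664000$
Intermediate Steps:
$\left(\left(B + 9\right) \left(-31\right) + 8 \cdot 16 \left(-16\right)\right) \left(3440 + 560\right) = \left(\left(19 + 9\right) \left(-31\right) + 8 \cdot 16 \left(-16\right)\right) \left(3440 + 560\right) = \left(28 \left(-31\right) + 128 \left(-16\right)\right) 4000 = \left(-868 - 2048\right) 4000 = \left(-2916\right) 4000 = -11664000$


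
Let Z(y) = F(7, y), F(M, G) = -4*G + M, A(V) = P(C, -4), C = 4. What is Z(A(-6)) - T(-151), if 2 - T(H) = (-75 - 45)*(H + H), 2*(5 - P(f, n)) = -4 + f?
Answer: 36225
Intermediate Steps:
P(f, n) = 7 - f/2 (P(f, n) = 5 - (-4 + f)/2 = 5 + (2 - f/2) = 7 - f/2)
A(V) = 5 (A(V) = 7 - 1/2*4 = 7 - 2 = 5)
T(H) = 2 + 240*H (T(H) = 2 - (-75 - 45)*(H + H) = 2 - (-120)*2*H = 2 - (-240)*H = 2 + 240*H)
F(M, G) = M - 4*G
Z(y) = 7 - 4*y
Z(A(-6)) - T(-151) = (7 - 4*5) - (2 + 240*(-151)) = (7 - 20) - (2 - 36240) = -13 - 1*(-36238) = -13 + 36238 = 36225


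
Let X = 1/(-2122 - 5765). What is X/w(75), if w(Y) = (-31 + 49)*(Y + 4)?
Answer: -1/11215314 ≈ -8.9164e-8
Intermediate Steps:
w(Y) = 72 + 18*Y (w(Y) = 18*(4 + Y) = 72 + 18*Y)
X = -1/7887 (X = 1/(-7887) = -1/7887 ≈ -0.00012679)
X/w(75) = -1/(7887*(72 + 18*75)) = -1/(7887*(72 + 1350)) = -1/7887/1422 = -1/7887*1/1422 = -1/11215314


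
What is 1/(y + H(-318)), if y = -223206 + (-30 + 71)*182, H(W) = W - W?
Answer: -1/215744 ≈ -4.6351e-6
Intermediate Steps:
H(W) = 0
y = -215744 (y = -223206 + 41*182 = -223206 + 7462 = -215744)
1/(y + H(-318)) = 1/(-215744 + 0) = 1/(-215744) = -1/215744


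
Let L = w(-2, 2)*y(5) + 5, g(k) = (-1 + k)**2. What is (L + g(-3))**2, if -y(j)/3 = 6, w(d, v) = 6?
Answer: 7569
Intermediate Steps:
y(j) = -18 (y(j) = -3*6 = -18)
L = -103 (L = 6*(-18) + 5 = -108 + 5 = -103)
(L + g(-3))**2 = (-103 + (-1 - 3)**2)**2 = (-103 + (-4)**2)**2 = (-103 + 16)**2 = (-87)**2 = 7569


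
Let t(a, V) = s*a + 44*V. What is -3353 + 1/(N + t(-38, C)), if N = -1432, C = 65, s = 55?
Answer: -2219687/662 ≈ -3353.0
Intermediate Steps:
t(a, V) = 44*V + 55*a (t(a, V) = 55*a + 44*V = 44*V + 55*a)
-3353 + 1/(N + t(-38, C)) = -3353 + 1/(-1432 + (44*65 + 55*(-38))) = -3353 + 1/(-1432 + (2860 - 2090)) = -3353 + 1/(-1432 + 770) = -3353 + 1/(-662) = -3353 - 1/662 = -2219687/662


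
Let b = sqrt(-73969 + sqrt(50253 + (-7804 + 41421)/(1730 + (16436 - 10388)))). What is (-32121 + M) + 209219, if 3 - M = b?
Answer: 177101 - 7778**(3/4)*sqrt(sqrt(390901451) - 73969*sqrt(7778))/7778 ≈ 1.771e+5 - 271.56*I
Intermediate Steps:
b = sqrt(-73969 + sqrt(3040431485878)/7778) (b = sqrt(-73969 + sqrt(50253 + 33617/(1730 + 6048))) = sqrt(-73969 + sqrt(50253 + 33617/7778)) = sqrt(-73969 + sqrt(390901451/7778)) = sqrt(-73969 + sqrt(3040431485878)/7778) ≈ 271.56*I)
M = 3 - 7778**(3/4)*sqrt(sqrt(390901451) - 73969*sqrt(7778))/7778 ≈ 3.0 - 271.56*I
(-32121 + M) + 209219 = (-32121 + (3 - 7778**(3/4)*sqrt(sqrt(390901451) - 73969*sqrt(7778))/7778)) + 209219 = (-32118 - 7778**(3/4)*sqrt(sqrt(390901451) - 73969*sqrt(7778))/7778) + 209219 = 177101 - 7778**(3/4)*sqrt(sqrt(390901451) - 73969*sqrt(7778))/7778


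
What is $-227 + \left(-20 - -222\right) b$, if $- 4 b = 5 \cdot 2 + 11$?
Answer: $- \frac{2575}{2} \approx -1287.5$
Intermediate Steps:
$b = - \frac{21}{4}$ ($b = - \frac{5 \cdot 2 + 11}{4} = - \frac{10 + 11}{4} = \left(- \frac{1}{4}\right) 21 = - \frac{21}{4} \approx -5.25$)
$-227 + \left(-20 - -222\right) b = -227 + \left(-20 - -222\right) \left(- \frac{21}{4}\right) = -227 + \left(-20 + 222\right) \left(- \frac{21}{4}\right) = -227 + 202 \left(- \frac{21}{4}\right) = -227 - \frac{2121}{2} = - \frac{2575}{2}$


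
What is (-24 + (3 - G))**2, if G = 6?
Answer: 729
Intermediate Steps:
(-24 + (3 - G))**2 = (-24 + (3 - 1*6))**2 = (-24 + (3 - 6))**2 = (-24 - 3)**2 = (-27)**2 = 729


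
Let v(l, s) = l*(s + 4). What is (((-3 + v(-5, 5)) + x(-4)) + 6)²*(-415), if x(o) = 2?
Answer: -664000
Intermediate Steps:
v(l, s) = l*(4 + s)
(((-3 + v(-5, 5)) + x(-4)) + 6)²*(-415) = (((-3 - 5*(4 + 5)) + 2) + 6)²*(-415) = (((-3 - 5*9) + 2) + 6)²*(-415) = (((-3 - 45) + 2) + 6)²*(-415) = ((-48 + 2) + 6)²*(-415) = (-46 + 6)²*(-415) = (-40)²*(-415) = 1600*(-415) = -664000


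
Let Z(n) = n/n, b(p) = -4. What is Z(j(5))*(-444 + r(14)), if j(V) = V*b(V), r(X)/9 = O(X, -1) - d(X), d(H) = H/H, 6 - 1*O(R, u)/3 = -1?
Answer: -264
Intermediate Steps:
O(R, u) = 21 (O(R, u) = 18 - 3*(-1) = 18 + 3 = 21)
d(H) = 1
r(X) = 180 (r(X) = 9*(21 - 1*1) = 9*(21 - 1) = 9*20 = 180)
j(V) = -4*V (j(V) = V*(-4) = -4*V)
Z(n) = 1
Z(j(5))*(-444 + r(14)) = 1*(-444 + 180) = 1*(-264) = -264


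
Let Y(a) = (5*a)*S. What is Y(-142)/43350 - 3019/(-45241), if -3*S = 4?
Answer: 52110539/588359205 ≈ 0.088569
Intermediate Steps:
S = -4/3 (S = -⅓*4 = -4/3 ≈ -1.3333)
Y(a) = -20*a/3 (Y(a) = (5*a)*(-4/3) = -20*a/3)
Y(-142)/43350 - 3019/(-45241) = -20/3*(-142)/43350 - 3019/(-45241) = (2840/3)*(1/43350) - 3019*(-1/45241) = 284/13005 + 3019/45241 = 52110539/588359205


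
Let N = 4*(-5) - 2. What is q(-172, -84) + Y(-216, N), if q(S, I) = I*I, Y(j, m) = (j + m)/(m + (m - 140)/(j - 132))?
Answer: 8826748/1249 ≈ 7067.1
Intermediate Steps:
N = -22 (N = -20 - 2 = -22)
Y(j, m) = (j + m)/(m + (-140 + m)/(-132 + j))
q(S, I) = I**2
q(-172, -84) + Y(-216, N) = (-84)**2 + (-1*(-216)**2 + 132*(-216) + 132*(-22) - 1*(-216)*(-22))/(140 + 131*(-22) - 1*(-216)*(-22)) = 7056 + (-1*46656 - 28512 - 2904 - 4752)/(140 - 2882 - 4752) = 7056 + (-46656 - 28512 - 2904 - 4752)/(-7494) = 7056 - 1/7494*(-82824) = 7056 + 13804/1249 = 8826748/1249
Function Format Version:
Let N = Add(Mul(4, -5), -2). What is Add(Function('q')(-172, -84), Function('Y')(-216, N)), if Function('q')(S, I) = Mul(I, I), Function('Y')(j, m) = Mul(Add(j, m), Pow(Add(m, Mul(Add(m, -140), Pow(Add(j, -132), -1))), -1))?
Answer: Rational(8826748, 1249) ≈ 7067.1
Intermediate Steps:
N = -22 (N = Add(-20, -2) = -22)
Function('Y')(j, m) = Mul(Pow(Add(m, Mul(Pow(Add(-132, j), -1), Add(-140, m))), -1), Add(j, m)) (Function('Y')(j, m) = Mul(Add(j, m), Pow(Add(m, Mul(Add(-140, m), Pow(Add(-132, j), -1))), -1)) = Mul(Add(j, m), Pow(Add(m, Mul(Pow(Add(-132, j), -1), Add(-140, m))), -1)) = Mul(Pow(Add(m, Mul(Pow(Add(-132, j), -1), Add(-140, m))), -1), Add(j, m)))
Function('q')(S, I) = Pow(I, 2)
Add(Function('q')(-172, -84), Function('Y')(-216, N)) = Add(Pow(-84, 2), Mul(Pow(Add(140, Mul(131, -22), Mul(-1, -216, -22)), -1), Add(Mul(-1, Pow(-216, 2)), Mul(132, -216), Mul(132, -22), Mul(-1, -216, -22)))) = Add(7056, Mul(Pow(Add(140, -2882, -4752), -1), Add(Mul(-1, 46656), -28512, -2904, -4752))) = Add(7056, Mul(Pow(-7494, -1), Add(-46656, -28512, -2904, -4752))) = Add(7056, Mul(Rational(-1, 7494), -82824)) = Add(7056, Rational(13804, 1249)) = Rational(8826748, 1249)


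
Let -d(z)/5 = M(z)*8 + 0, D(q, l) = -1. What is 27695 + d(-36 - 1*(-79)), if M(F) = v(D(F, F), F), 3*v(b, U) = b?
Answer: 83125/3 ≈ 27708.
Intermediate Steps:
v(b, U) = b/3
M(F) = -⅓ (M(F) = (⅓)*(-1) = -⅓)
d(z) = 40/3 (d(z) = -5*(-⅓*8 + 0) = -5*(-8/3 + 0) = -5*(-8/3) = 40/3)
27695 + d(-36 - 1*(-79)) = 27695 + 40/3 = 83125/3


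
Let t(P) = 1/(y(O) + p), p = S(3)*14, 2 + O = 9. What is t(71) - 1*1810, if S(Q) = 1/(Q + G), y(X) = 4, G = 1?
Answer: -27148/15 ≈ -1809.9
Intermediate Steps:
O = 7 (O = -2 + 9 = 7)
S(Q) = 1/(1 + Q) (S(Q) = 1/(Q + 1) = 1/(1 + Q))
p = 7/2 (p = 14/(1 + 3) = 14/4 = (¼)*14 = 7/2 ≈ 3.5000)
t(P) = 2/15 (t(P) = 1/(4 + 7/2) = 1/(15/2) = 2/15)
t(71) - 1*1810 = 2/15 - 1*1810 = 2/15 - 1810 = -27148/15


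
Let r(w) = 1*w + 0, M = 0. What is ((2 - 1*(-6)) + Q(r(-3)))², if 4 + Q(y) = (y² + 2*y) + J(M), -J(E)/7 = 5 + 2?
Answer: 1764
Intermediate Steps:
J(E) = -49 (J(E) = -7*(5 + 2) = -7*7 = -49)
r(w) = w (r(w) = w + 0 = w)
Q(y) = -53 + y² + 2*y (Q(y) = -4 + ((y² + 2*y) - 49) = -4 + (-49 + y² + 2*y) = -53 + y² + 2*y)
((2 - 1*(-6)) + Q(r(-3)))² = ((2 - 1*(-6)) + (-53 + (-3)² + 2*(-3)))² = ((2 + 6) + (-53 + 9 - 6))² = (8 - 50)² = (-42)² = 1764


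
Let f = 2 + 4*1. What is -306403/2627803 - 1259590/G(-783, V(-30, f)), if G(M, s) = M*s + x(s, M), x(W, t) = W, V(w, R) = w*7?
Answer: -336027188143/43153780866 ≈ -7.7867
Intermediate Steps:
f = 6 (f = 2 + 4 = 6)
V(w, R) = 7*w
G(M, s) = s + M*s (G(M, s) = M*s + s = s + M*s)
-306403/2627803 - 1259590/G(-783, V(-30, f)) = -306403/2627803 - 1259590*(-1/(210*(1 - 783))) = -306403*1/2627803 - 1259590/((-210*(-782))) = -306403/2627803 - 1259590/164220 = -306403/2627803 - 1259590*1/164220 = -306403/2627803 - 125959/16422 = -336027188143/43153780866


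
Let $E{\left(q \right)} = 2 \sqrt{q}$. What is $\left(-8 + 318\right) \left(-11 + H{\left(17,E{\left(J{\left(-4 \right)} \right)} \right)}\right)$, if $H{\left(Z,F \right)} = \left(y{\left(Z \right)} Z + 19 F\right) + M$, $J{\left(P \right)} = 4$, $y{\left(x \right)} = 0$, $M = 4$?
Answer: $21390$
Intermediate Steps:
$H{\left(Z,F \right)} = 4 + 19 F$ ($H{\left(Z,F \right)} = \left(0 Z + 19 F\right) + 4 = \left(0 + 19 F\right) + 4 = 19 F + 4 = 4 + 19 F$)
$\left(-8 + 318\right) \left(-11 + H{\left(17,E{\left(J{\left(-4 \right)} \right)} \right)}\right) = \left(-8 + 318\right) \left(-11 + \left(4 + 19 \cdot 2 \sqrt{4}\right)\right) = 310 \left(-11 + \left(4 + 19 \cdot 2 \cdot 2\right)\right) = 310 \left(-11 + \left(4 + 19 \cdot 4\right)\right) = 310 \left(-11 + \left(4 + 76\right)\right) = 310 \left(-11 + 80\right) = 310 \cdot 69 = 21390$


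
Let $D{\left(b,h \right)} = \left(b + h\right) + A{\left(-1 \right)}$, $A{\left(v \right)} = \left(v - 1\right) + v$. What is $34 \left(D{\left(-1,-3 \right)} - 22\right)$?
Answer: $-986$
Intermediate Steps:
$A{\left(v \right)} = -1 + 2 v$ ($A{\left(v \right)} = \left(-1 + v\right) + v = -1 + 2 v$)
$D{\left(b,h \right)} = -3 + b + h$ ($D{\left(b,h \right)} = \left(b + h\right) + \left(-1 + 2 \left(-1\right)\right) = \left(b + h\right) - 3 = -3 + b + h$)
$34 \left(D{\left(-1,-3 \right)} - 22\right) = 34 \left(\left(-3 - 1 - 3\right) - 22\right) = 34 \left(-7 - 22\right) = 34 \left(-29\right) = -986$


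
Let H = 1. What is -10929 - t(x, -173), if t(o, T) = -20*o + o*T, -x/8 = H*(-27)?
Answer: 30759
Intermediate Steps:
x = 216 (x = -8*(-27) = 216)
t(o, T) = -20*o + T*o
-10929 - t(x, -173) = -10929 - 216*(-20 - 173) = -10929 - 216*(-193) = -10929 - 1*(-41688) = -10929 + 41688 = 30759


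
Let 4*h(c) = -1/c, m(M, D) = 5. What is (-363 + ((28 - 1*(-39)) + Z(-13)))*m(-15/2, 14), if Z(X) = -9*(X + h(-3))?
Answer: -3595/4 ≈ -898.75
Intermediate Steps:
h(c) = -1/(4*c) (h(c) = (-1/c)/4 = -1/(4*c))
Z(X) = -3/4 - 9*X (Z(X) = -9*(X - 1/4/(-3)) = -9*(X - 1/4*(-1/3)) = -9*(X + 1/12) = -9*(1/12 + X) = -3/4 - 9*X)
(-363 + ((28 - 1*(-39)) + Z(-13)))*m(-15/2, 14) = (-363 + ((28 - 1*(-39)) + (-3/4 - 9*(-13))))*5 = (-363 + ((28 + 39) + (-3/4 + 117)))*5 = (-363 + (67 + 465/4))*5 = (-363 + 733/4)*5 = -719/4*5 = -3595/4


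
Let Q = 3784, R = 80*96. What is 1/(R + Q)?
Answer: 1/11464 ≈ 8.7230e-5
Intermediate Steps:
R = 7680
1/(R + Q) = 1/(7680 + 3784) = 1/11464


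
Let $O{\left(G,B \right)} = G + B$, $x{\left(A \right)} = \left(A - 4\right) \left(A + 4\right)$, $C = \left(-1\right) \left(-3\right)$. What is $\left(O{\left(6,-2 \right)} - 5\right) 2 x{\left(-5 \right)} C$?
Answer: $-54$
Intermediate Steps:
$C = 3$
$x{\left(A \right)} = \left(-4 + A\right) \left(4 + A\right)$
$O{\left(G,B \right)} = B + G$
$\left(O{\left(6,-2 \right)} - 5\right) 2 x{\left(-5 \right)} C = \left(\left(-2 + 6\right) - 5\right) 2 \left(-16 + \left(-5\right)^{2}\right) 3 = \left(4 - 5\right) 2 \left(-16 + 25\right) 3 = \left(-1\right) 2 \cdot 9 \cdot 3 = \left(-2\right) 9 \cdot 3 = \left(-18\right) 3 = -54$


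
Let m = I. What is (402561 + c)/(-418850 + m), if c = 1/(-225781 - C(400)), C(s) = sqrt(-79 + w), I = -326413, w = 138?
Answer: -20521376210983241/37991316593744226 - sqrt(59)/37991316593744226 ≈ -0.54016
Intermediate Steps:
C(s) = sqrt(59) (C(s) = sqrt(-79 + 138) = sqrt(59))
m = -326413
c = 1/(-225781 - sqrt(59)) ≈ -4.4289e-6
(402561 + c)/(-418850 + m) = (402561 + (-225781/50977059902 + sqrt(59)/50977059902))/(-418850 - 326413) = (20521376210983241/50977059902 + sqrt(59)/50977059902)/(-745263) = (20521376210983241/50977059902 + sqrt(59)/50977059902)*(-1/745263) = -20521376210983241/37991316593744226 - sqrt(59)/37991316593744226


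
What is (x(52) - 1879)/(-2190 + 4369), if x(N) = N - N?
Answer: -1879/2179 ≈ -0.86232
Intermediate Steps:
x(N) = 0
(x(52) - 1879)/(-2190 + 4369) = (0 - 1879)/(-2190 + 4369) = -1879/2179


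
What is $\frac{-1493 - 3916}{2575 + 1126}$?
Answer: $- \frac{5409}{3701} \approx -1.4615$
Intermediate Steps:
$\frac{-1493 - 3916}{2575 + 1126} = - \frac{5409}{3701}$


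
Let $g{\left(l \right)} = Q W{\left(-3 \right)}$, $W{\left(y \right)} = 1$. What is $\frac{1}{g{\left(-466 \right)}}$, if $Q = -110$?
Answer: $- \frac{1}{110} \approx -0.0090909$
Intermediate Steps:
$g{\left(l \right)} = -110$ ($g{\left(l \right)} = \left(-110\right) 1 = -110$)
$\frac{1}{g{\left(-466 \right)}} = \frac{1}{-110} = - \frac{1}{110}$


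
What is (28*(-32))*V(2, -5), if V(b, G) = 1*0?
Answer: 0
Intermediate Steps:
V(b, G) = 0
(28*(-32))*V(2, -5) = (28*(-32))*0 = -896*0 = 0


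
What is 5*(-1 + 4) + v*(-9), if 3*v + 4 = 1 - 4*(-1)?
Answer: 12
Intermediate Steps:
v = ⅓ (v = -4/3 + (1 - 4*(-1))/3 = -4/3 + (1 + 4)/3 = -4/3 + (⅓)*5 = -4/3 + 5/3 = ⅓ ≈ 0.33333)
5*(-1 + 4) + v*(-9) = 5*(-1 + 4) + (⅓)*(-9) = 5*3 - 3 = 15 - 3 = 12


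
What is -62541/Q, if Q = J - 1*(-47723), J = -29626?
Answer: -62541/18097 ≈ -3.4559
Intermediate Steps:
Q = 18097 (Q = -29626 - 1*(-47723) = -29626 + 47723 = 18097)
-62541/Q = -62541/18097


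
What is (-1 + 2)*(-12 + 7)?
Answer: -5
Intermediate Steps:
(-1 + 2)*(-12 + 7) = 1*(-5) = -5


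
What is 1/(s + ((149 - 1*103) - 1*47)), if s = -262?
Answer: -1/263 ≈ -0.0038023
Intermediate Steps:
1/(s + ((149 - 1*103) - 1*47)) = 1/(-262 + ((149 - 1*103) - 1*47)) = 1/(-262 + ((149 - 103) - 47)) = 1/(-262 + (46 - 47)) = 1/(-262 - 1) = 1/(-263) = -1/263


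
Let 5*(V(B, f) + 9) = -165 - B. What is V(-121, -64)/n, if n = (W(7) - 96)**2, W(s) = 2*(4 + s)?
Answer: -89/27380 ≈ -0.0032505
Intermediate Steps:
W(s) = 8 + 2*s
V(B, f) = -42 - B/5 (V(B, f) = -9 + (-165 - B)/5 = -9 + (-33 - B/5) = -42 - B/5)
n = 5476 (n = ((8 + 2*7) - 96)**2 = ((8 + 14) - 96)**2 = (22 - 96)**2 = (-74)**2 = 5476)
V(-121, -64)/n = (-42 - 1/5*(-121))/5476 = (-42 + 121/5)*(1/5476) = -89/5*1/5476 = -89/27380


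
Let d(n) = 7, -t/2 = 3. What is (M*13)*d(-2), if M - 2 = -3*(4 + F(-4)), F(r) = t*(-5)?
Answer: -9100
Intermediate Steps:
t = -6 (t = -2*3 = -6)
F(r) = 30 (F(r) = -6*(-5) = 30)
M = -100 (M = 2 - 3*(4 + 30) = 2 - 3*34 = 2 - 102 = -100)
(M*13)*d(-2) = -100*13*7 = -1300*7 = -9100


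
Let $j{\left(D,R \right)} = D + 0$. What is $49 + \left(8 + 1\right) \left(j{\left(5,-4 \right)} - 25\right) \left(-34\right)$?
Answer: $6169$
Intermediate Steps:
$j{\left(D,R \right)} = D$
$49 + \left(8 + 1\right) \left(j{\left(5,-4 \right)} - 25\right) \left(-34\right) = 49 + \left(8 + 1\right) \left(5 - 25\right) \left(-34\right) = 49 + 9 \left(-20\right) \left(-34\right) = 49 - -6120 = 49 + 6120 = 6169$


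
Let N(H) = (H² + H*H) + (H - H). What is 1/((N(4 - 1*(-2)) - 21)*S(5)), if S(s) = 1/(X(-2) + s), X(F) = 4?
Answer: 3/17 ≈ 0.17647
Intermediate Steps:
S(s) = 1/(4 + s)
N(H) = 2*H² (N(H) = (H² + H²) + 0 = 2*H² + 0 = 2*H²)
1/((N(4 - 1*(-2)) - 21)*S(5)) = 1/((2*(4 - 1*(-2))² - 21)/(4 + 5)) = 1/((2*(4 + 2)² - 21)/9) = 1/((2*6² - 21)*(⅑)) = 1/((2*36 - 21)*(⅑)) = 1/((72 - 21)*(⅑)) = 1/(51*(⅑)) = 1/(17/3) = 3/17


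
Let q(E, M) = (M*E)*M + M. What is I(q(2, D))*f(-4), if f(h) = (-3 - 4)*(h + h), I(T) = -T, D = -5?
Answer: -2520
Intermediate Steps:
q(E, M) = M + E*M² (q(E, M) = (E*M)*M + M = E*M² + M = M + E*M²)
f(h) = -14*h
I(q(2, D))*f(-4) = (-(-5)*(1 + 2*(-5)))*(-14*(-4)) = -(-5)*(1 - 10)*56 = -(-5)*(-9)*56 = -1*45*56 = -45*56 = -2520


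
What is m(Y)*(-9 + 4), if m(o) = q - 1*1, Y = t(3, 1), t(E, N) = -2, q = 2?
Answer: -5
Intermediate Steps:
Y = -2
m(o) = 1 (m(o) = 2 - 1*1 = 2 - 1 = 1)
m(Y)*(-9 + 4) = 1*(-9 + 4) = 1*(-5) = -5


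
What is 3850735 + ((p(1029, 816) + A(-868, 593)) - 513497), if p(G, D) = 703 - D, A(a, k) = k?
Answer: 3337718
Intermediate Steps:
3850735 + ((p(1029, 816) + A(-868, 593)) - 513497) = 3850735 + (((703 - 1*816) + 593) - 513497) = 3850735 + (((703 - 816) + 593) - 513497) = 3850735 + ((-113 + 593) - 513497) = 3850735 + (480 - 513497) = 3850735 - 513017 = 3337718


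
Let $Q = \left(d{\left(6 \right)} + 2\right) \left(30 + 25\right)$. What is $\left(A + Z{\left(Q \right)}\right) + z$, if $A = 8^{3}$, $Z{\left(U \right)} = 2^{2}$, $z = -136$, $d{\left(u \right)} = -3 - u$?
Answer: $380$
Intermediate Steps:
$Q = -385$ ($Q = \left(\left(-3 - 6\right) + 2\right) \left(30 + 25\right) = \left(\left(-3 - 6\right) + 2\right) 55 = \left(-9 + 2\right) 55 = \left(-7\right) 55 = -385$)
$Z{\left(U \right)} = 4$
$A = 512$
$\left(A + Z{\left(Q \right)}\right) + z = \left(512 + 4\right) - 136 = 516 - 136 = 380$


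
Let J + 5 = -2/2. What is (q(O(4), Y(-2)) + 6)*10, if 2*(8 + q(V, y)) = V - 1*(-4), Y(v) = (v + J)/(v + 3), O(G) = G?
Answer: 20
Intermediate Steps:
J = -6 (J = -5 - 2/2 = -5 - 2*1/2 = -5 - 1 = -6)
Y(v) = (-6 + v)/(3 + v) (Y(v) = (v - 6)/(v + 3) = (-6 + v)/(3 + v))
q(V, y) = -6 + V/2 (q(V, y) = -8 + (V - 1*(-4))/2 = -8 + (V + 4)/2 = -8 + (4 + V)/2 = -8 + (2 + V/2) = -6 + V/2)
(q(O(4), Y(-2)) + 6)*10 = ((-6 + (1/2)*4) + 6)*10 = ((-6 + 2) + 6)*10 = (-4 + 6)*10 = 2*10 = 20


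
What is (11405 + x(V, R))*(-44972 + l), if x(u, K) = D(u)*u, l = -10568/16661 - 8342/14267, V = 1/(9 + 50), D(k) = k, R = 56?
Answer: -424411382740035496092/827442357247 ≈ -5.1292e+8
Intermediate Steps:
V = 1/59 ≈ 0.016949
l = -289759718/237702487 (l = -10568*1/16661 - 8342*1/14267 = -10568/16661 - 8342/14267 = -289759718/237702487 ≈ -1.2190)
x(u, K) = u² (x(u, K) = u*u = u²)
(11405 + x(V, R))*(-44972 + l) = (11405 + (1/59)²)*(-44972 - 289759718/237702487) = (11405 + 1/3481)*(-10690246005082/237702487) = (39700806/3481)*(-10690246005082/237702487) = -424411382740035496092/827442357247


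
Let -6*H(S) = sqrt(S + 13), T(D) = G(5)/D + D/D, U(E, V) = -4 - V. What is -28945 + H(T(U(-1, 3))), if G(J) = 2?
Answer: -28945 - 2*sqrt(42)/21 ≈ -28946.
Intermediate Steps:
T(D) = 1 + 2/D (T(D) = 2/D + D/D = 2/D + 1 = 1 + 2/D)
H(S) = -sqrt(13 + S)/6 (H(S) = -sqrt(S + 13)/6 = -sqrt(13 + S)/6)
-28945 + H(T(U(-1, 3))) = -28945 - sqrt(13 + (2 + (-4 - 1*3))/(-4 - 1*3))/6 = -28945 - sqrt(13 + (2 + (-4 - 3))/(-4 - 3))/6 = -28945 - sqrt(13 + (2 - 7)/(-7))/6 = -28945 - sqrt(13 - 1/7*(-5))/6 = -28945 - sqrt(13 + 5/7)/6 = -28945 - 2*sqrt(42)/21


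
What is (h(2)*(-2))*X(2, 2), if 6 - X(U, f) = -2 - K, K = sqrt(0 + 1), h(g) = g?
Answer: -36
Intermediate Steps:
K = 1 (K = sqrt(1) = 1)
X(U, f) = 9 (X(U, f) = 6 - (-2 - 1*1) = 6 - (-2 - 1) = 6 - 1*(-3) = 6 + 3 = 9)
(h(2)*(-2))*X(2, 2) = (2*(-2))*9 = -4*9 = -36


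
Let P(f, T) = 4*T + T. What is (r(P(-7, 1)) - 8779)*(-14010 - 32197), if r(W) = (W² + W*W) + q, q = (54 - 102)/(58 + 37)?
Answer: 38319603721/95 ≈ 4.0336e+8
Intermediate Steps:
P(f, T) = 5*T
q = -48/95 ≈ -0.50526
r(W) = -48/95 + 2*W² (r(W) = (W² + W*W) - 48/95 = (W² + W²) - 48/95 = 2*W² - 48/95 = -48/95 + 2*W²)
(r(P(-7, 1)) - 8779)*(-14010 - 32197) = ((-48/95 + 2*(5*1)²) - 8779)*(-14010 - 32197) = ((-48/95 + 2*5²) - 8779)*(-46207) = ((-48/95 + 2*25) - 8779)*(-46207) = ((-48/95 + 50) - 8779)*(-46207) = (4702/95 - 8779)*(-46207) = -829303/95*(-46207) = 38319603721/95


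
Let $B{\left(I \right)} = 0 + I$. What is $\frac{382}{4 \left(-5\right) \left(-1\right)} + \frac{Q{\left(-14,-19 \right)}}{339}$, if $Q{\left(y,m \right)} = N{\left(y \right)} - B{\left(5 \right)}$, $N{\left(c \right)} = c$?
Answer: $\frac{64559}{3390} \approx 19.044$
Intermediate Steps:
$B{\left(I \right)} = I$
$Q{\left(y,m \right)} = -5 + y$ ($Q{\left(y,m \right)} = y - 5 = -5 + y$)
$\frac{382}{4 \left(-5\right) \left(-1\right)} + \frac{Q{\left(-14,-19 \right)}}{339} = \frac{382}{4 \left(-5\right) \left(-1\right)} + \frac{-5 - 14}{339} = \frac{382}{\left(-20\right) \left(-1\right)} - \frac{19}{339} = \frac{382}{20} - \frac{19}{339} = 382 \cdot \frac{1}{20} - \frac{19}{339} = \frac{191}{10} - \frac{19}{339} = \frac{64559}{3390}$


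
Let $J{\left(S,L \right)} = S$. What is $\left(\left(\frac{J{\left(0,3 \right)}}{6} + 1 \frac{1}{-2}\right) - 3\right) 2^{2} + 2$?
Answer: $-12$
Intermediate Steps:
$\left(\left(\frac{J{\left(0,3 \right)}}{6} + 1 \frac{1}{-2}\right) - 3\right) 2^{2} + 2 = \left(\left(\frac{0}{6} + 1 \frac{1}{-2}\right) - 3\right) 2^{2} + 2 = \left(\left(0 \cdot \frac{1}{6} + 1 \left(- \frac{1}{2}\right)\right) - 3\right) 4 + 2 = \left(\left(0 - \frac{1}{2}\right) - 3\right) 4 + 2 = \left(- \frac{1}{2} - 3\right) 4 + 2 = \left(- \frac{7}{2}\right) 4 + 2 = -14 + 2 = -12$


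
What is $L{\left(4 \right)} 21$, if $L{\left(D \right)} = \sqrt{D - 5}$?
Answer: $21 i \approx 21.0 i$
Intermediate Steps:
$L{\left(D \right)} = \sqrt{-5 + D}$
$L{\left(4 \right)} 21 = \sqrt{-5 + 4} \cdot 21 = \sqrt{-1} \cdot 21 = i 21 = 21 i$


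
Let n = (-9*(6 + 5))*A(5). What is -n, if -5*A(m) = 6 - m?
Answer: -99/5 ≈ -19.800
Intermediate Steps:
A(m) = -6/5 + m/5 (A(m) = -(6 - m)/5 = -6/5 + m/5)
n = 99/5 (n = (-9*(6 + 5))*(-6/5 + (1/5)*5) = (-9*11)*(-6/5 + 1) = -99*(-1/5) = 99/5 ≈ 19.800)
-n = -1*99/5 = -99/5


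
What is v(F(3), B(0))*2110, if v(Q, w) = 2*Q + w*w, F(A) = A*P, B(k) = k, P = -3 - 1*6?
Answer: -113940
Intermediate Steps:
P = -9 (P = -3 - 6 = -9)
F(A) = -9*A (F(A) = A*(-9) = -9*A)
v(Q, w) = w² + 2*Q (v(Q, w) = 2*Q + w² = w² + 2*Q)
v(F(3), B(0))*2110 = (0² + 2*(-9*3))*2110 = (0 + 2*(-27))*2110 = (0 - 54)*2110 = -54*2110 = -113940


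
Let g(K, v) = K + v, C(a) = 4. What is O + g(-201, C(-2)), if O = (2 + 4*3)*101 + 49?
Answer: 1266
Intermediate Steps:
O = 1463 (O = (2 + 12)*101 + 49 = 14*101 + 49 = 1414 + 49 = 1463)
O + g(-201, C(-2)) = 1463 + (-201 + 4) = 1463 - 197 = 1266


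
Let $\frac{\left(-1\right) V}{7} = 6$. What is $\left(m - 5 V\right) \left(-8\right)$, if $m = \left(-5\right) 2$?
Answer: $-1600$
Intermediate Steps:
$V = -42$ ($V = \left(-7\right) 6 = -42$)
$m = -10$
$\left(m - 5 V\right) \left(-8\right) = \left(-10 - -210\right) \left(-8\right) = \left(-10 + 210\right) \left(-8\right) = 200 \left(-8\right) = -1600$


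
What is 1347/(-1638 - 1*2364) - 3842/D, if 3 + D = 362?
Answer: -5286419/478906 ≈ -11.039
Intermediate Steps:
D = 359 (D = -3 + 362 = 359)
1347/(-1638 - 1*2364) - 3842/D = 1347/(-1638 - 1*2364) - 3842/359 = 1347/(-1638 - 2364) - 3842*1/359 = 1347/(-4002) - 3842/359 = 1347*(-1/4002) - 3842/359 = -449/1334 - 3842/359 = -5286419/478906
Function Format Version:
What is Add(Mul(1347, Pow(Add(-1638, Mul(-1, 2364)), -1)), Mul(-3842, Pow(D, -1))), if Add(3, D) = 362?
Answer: Rational(-5286419, 478906) ≈ -11.039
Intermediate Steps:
D = 359 (D = Add(-3, 362) = 359)
Add(Mul(1347, Pow(Add(-1638, Mul(-1, 2364)), -1)), Mul(-3842, Pow(D, -1))) = Add(Mul(1347, Pow(Add(-1638, Mul(-1, 2364)), -1)), Mul(-3842, Pow(359, -1))) = Add(Mul(1347, Pow(Add(-1638, -2364), -1)), Mul(-3842, Rational(1, 359))) = Add(Mul(1347, Pow(-4002, -1)), Rational(-3842, 359)) = Add(Mul(1347, Rational(-1, 4002)), Rational(-3842, 359)) = Add(Rational(-449, 1334), Rational(-3842, 359)) = Rational(-5286419, 478906)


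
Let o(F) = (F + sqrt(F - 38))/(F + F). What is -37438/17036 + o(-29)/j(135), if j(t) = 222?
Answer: -4151359/1890996 - I*sqrt(67)/12876 ≈ -2.1953 - 0.00063571*I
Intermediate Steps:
o(F) = (F + sqrt(-38 + F))/(2*F) (o(F) = (F + sqrt(-38 + F))/((2*F)) = (F + sqrt(-38 + F))*(1/(2*F)) = (F + sqrt(-38 + F))/(2*F))
-37438/17036 + o(-29)/j(135) = -37438/17036 + ((1/2)*(-29 + sqrt(-38 - 29))/(-29))/222 = -37438*1/17036 + ((1/2)*(-1/29)*(-29 + sqrt(-67)))*(1/222) = -18719/8518 + ((1/2)*(-1/29)*(-29 + I*sqrt(67)))*(1/222) = -18719/8518 + (1/2 - I*sqrt(67)/58)*(1/222) = -18719/8518 + (1/444 - I*sqrt(67)/12876) = -4151359/1890996 - I*sqrt(67)/12876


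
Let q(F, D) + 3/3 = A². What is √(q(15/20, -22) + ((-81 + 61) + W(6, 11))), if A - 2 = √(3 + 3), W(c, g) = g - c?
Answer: √(-6 + 4*√6) ≈ 1.9488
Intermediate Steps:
A = 2 + √6 (A = 2 + √(3 + 3) = 2 + √6 ≈ 4.4495)
q(F, D) = -1 + (2 + √6)²
√(q(15/20, -22) + ((-81 + 61) + W(6, 11))) = √((9 + 4*√6) + ((-81 + 61) + (11 - 1*6))) = √((9 + 4*√6) + (-20 + (11 - 6))) = √((9 + 4*√6) + (-20 + 5)) = √((9 + 4*√6) - 15) = √(-6 + 4*√6)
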